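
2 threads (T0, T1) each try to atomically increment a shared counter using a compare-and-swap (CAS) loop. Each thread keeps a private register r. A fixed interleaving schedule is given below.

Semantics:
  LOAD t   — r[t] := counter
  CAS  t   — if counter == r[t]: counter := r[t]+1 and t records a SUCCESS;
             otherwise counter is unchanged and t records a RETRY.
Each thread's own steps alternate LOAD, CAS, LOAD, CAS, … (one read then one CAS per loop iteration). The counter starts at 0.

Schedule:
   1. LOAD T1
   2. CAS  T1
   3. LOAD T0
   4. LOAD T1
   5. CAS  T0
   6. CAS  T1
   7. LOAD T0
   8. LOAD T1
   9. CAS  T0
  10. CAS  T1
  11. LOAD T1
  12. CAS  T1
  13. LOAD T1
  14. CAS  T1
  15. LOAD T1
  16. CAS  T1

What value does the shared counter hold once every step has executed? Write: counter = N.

counter = 6

T1 LOAD — after: cnt=0, r=0 — load
T1 CAS — after: cnt=1, r=0 — ok
T0 LOAD — after: cnt=1, r=1 — load
T1 LOAD — after: cnt=1, r=1 — load
T0 CAS — after: cnt=2, r=1 — ok
T1 CAS — after: cnt=2, r=1 — retry
T0 LOAD — after: cnt=2, r=2 — load
T1 LOAD — after: cnt=2, r=2 — load
T0 CAS — after: cnt=3, r=2 — ok
T1 CAS — after: cnt=3, r=2 — retry
T1 LOAD — after: cnt=3, r=3 — load
T1 CAS — after: cnt=4, r=3 — ok
T1 LOAD — after: cnt=4, r=4 — load
T1 CAS — after: cnt=5, r=4 — ok
T1 LOAD — after: cnt=5, r=5 — load
T1 CAS — after: cnt=6, r=5 — ok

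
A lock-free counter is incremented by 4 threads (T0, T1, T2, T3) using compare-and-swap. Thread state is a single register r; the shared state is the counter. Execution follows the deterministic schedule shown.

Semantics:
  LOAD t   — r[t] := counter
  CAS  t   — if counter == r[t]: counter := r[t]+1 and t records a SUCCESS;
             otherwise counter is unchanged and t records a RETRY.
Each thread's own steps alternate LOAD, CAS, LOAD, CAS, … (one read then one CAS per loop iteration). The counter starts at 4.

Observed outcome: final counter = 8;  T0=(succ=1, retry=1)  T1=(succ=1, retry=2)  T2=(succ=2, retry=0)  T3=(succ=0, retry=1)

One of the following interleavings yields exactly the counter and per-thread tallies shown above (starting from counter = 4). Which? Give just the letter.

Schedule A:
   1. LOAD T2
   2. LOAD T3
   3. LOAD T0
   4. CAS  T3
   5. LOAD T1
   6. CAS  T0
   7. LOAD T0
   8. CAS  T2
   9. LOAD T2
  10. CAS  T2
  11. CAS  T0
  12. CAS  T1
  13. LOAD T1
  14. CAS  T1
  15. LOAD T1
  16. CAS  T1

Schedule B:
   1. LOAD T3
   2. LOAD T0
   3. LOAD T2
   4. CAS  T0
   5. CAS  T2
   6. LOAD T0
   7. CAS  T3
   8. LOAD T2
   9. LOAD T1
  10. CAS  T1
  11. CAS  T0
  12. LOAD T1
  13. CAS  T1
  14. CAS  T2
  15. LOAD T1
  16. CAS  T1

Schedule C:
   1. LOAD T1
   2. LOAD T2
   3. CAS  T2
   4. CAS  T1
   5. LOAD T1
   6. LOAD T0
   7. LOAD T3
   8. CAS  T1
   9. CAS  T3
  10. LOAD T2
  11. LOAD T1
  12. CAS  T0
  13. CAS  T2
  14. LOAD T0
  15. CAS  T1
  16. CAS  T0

C

Run C:
step 1: T1 LOAD ⇒ load; ctr=4 reg=4
step 2: T2 LOAD ⇒ load; ctr=4 reg=4
step 3: T2 CAS ⇒ ok; ctr=5 reg=4
step 4: T1 CAS ⇒ retry; ctr=5 reg=4
step 5: T1 LOAD ⇒ load; ctr=5 reg=5
step 6: T0 LOAD ⇒ load; ctr=5 reg=5
step 7: T3 LOAD ⇒ load; ctr=5 reg=5
step 8: T1 CAS ⇒ ok; ctr=6 reg=5
step 9: T3 CAS ⇒ retry; ctr=6 reg=5
step 10: T2 LOAD ⇒ load; ctr=6 reg=6
step 11: T1 LOAD ⇒ load; ctr=6 reg=6
step 12: T0 CAS ⇒ retry; ctr=6 reg=5
step 13: T2 CAS ⇒ ok; ctr=7 reg=6
step 14: T0 LOAD ⇒ load; ctr=7 reg=7
step 15: T1 CAS ⇒ retry; ctr=7 reg=6
step 16: T0 CAS ⇒ ok; ctr=8 reg=7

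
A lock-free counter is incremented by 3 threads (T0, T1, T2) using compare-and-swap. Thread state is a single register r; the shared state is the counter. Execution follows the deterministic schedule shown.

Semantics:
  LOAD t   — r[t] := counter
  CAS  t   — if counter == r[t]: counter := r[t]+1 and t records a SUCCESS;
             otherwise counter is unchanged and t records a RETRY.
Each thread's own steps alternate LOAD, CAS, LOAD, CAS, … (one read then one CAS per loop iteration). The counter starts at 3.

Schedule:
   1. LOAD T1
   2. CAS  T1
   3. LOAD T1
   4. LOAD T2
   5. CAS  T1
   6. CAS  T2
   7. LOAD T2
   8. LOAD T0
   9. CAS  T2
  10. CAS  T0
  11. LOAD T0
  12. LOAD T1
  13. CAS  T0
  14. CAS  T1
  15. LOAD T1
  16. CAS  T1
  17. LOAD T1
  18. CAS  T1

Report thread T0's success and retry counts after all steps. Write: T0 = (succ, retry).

T0 = (1, 1)

[1] T1.load  rd  (counter 3, T1.r 3)
[2] T1.cas  hit  (counter 4, T1.r 3)
[3] T1.load  rd  (counter 4, T1.r 4)
[4] T2.load  rd  (counter 4, T2.r 4)
[5] T1.cas  hit  (counter 5, T1.r 4)
[6] T2.cas  miss  (counter 5, T2.r 4)
[7] T2.load  rd  (counter 5, T2.r 5)
[8] T0.load  rd  (counter 5, T0.r 5)
[9] T2.cas  hit  (counter 6, T2.r 5)
[10] T0.cas  miss  (counter 6, T0.r 5)
[11] T0.load  rd  (counter 6, T0.r 6)
[12] T1.load  rd  (counter 6, T1.r 6)
[13] T0.cas  hit  (counter 7, T0.r 6)
[14] T1.cas  miss  (counter 7, T1.r 6)
[15] T1.load  rd  (counter 7, T1.r 7)
[16] T1.cas  hit  (counter 8, T1.r 7)
[17] T1.load  rd  (counter 8, T1.r 8)
[18] T1.cas  hit  (counter 9, T1.r 8)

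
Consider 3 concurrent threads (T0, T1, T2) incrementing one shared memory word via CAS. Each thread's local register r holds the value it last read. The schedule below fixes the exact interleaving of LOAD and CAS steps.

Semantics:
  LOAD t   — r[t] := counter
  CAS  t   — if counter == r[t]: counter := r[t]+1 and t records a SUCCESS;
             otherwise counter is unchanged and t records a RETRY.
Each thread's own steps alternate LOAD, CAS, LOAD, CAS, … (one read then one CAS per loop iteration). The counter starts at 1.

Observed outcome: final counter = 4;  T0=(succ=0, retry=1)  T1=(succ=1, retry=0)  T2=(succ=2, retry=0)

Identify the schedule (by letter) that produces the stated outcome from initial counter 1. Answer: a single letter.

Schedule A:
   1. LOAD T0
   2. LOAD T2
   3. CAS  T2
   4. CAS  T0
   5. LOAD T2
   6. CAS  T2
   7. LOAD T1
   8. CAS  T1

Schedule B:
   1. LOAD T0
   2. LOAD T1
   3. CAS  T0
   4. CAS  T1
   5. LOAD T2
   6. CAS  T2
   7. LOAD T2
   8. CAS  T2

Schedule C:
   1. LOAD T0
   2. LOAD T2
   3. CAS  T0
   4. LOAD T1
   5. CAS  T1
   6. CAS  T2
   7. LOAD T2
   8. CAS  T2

A

Simulating candidate A:
#1 T0 reads 1
#2 T2 reads 1
#3 T2 CAS(1→2) writes; counter now 2
#4 T0 CAS(1→2) fails; counter now 2
#5 T2 reads 2
#6 T2 CAS(2→3) writes; counter now 3
#7 T1 reads 3
#8 T1 CAS(3→4) writes; counter now 4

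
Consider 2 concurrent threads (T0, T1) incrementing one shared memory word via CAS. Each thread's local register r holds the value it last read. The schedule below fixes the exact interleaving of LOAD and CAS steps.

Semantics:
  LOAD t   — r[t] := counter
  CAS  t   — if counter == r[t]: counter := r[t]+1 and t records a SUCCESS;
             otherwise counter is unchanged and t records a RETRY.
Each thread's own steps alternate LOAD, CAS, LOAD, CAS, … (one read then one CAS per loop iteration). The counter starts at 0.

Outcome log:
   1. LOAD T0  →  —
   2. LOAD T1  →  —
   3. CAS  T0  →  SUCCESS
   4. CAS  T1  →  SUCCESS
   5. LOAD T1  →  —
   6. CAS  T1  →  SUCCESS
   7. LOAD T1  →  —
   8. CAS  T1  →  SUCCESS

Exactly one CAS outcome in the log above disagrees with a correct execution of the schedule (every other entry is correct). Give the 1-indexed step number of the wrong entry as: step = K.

Correct run:
[1] T0.load  rd  (counter 0, T0.r 0)
[2] T1.load  rd  (counter 0, T1.r 0)
[3] T0.cas  hit  (counter 1, T0.r 0)
[4] T1.cas  miss  (counter 1, T1.r 0)
[5] T1.load  rd  (counter 1, T1.r 1)
[6] T1.cas  hit  (counter 2, T1.r 1)
[7] T1.load  rd  (counter 2, T1.r 2)
[8] T1.cas  hit  (counter 3, T1.r 2)
Log disagrees first at step 4.

step = 4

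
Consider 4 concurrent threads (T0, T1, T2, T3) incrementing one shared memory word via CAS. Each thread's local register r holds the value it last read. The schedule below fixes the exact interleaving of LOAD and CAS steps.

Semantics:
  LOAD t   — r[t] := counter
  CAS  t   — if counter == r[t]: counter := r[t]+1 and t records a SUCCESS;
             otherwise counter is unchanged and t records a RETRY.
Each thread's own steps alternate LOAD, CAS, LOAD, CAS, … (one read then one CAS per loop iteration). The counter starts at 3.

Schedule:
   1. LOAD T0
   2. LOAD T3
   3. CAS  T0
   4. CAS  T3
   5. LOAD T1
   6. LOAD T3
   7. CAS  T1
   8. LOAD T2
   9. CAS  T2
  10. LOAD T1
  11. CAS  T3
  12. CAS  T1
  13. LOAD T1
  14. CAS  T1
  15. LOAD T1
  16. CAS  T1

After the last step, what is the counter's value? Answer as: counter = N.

counter = 9

   1) LOAD T0:  M=3  r_T0=3
   2) LOAD T3:  M=3  r_T3=3
   3) CAS  T0:  M=4  r_T0=3 ✓
   4) CAS  T3:  M=4  r_T3=3 ✗
   5) LOAD T1:  M=4  r_T1=4
   6) LOAD T3:  M=4  r_T3=4
   7) CAS  T1:  M=5  r_T1=4 ✓
   8) LOAD T2:  M=5  r_T2=5
   9) CAS  T2:  M=6  r_T2=5 ✓
  10) LOAD T1:  M=6  r_T1=6
  11) CAS  T3:  M=6  r_T3=4 ✗
  12) CAS  T1:  M=7  r_T1=6 ✓
  13) LOAD T1:  M=7  r_T1=7
  14) CAS  T1:  M=8  r_T1=7 ✓
  15) LOAD T1:  M=8  r_T1=8
  16) CAS  T1:  M=9  r_T1=8 ✓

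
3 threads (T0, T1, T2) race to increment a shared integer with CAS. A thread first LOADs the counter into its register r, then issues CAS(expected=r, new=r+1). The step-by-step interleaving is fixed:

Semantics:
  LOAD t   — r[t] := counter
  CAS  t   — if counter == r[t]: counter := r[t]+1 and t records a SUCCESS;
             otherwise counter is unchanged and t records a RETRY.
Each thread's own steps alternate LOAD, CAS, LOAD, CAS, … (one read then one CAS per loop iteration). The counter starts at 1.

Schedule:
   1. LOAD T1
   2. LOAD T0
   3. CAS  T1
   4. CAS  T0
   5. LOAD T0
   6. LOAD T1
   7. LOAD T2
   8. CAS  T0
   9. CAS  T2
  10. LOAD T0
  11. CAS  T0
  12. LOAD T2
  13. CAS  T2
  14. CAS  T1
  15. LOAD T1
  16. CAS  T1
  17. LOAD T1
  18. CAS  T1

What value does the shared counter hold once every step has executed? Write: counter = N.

1. LOAD T1 → mem=1 r[T1]=1 [LOAD]
2. LOAD T0 → mem=1 r[T0]=1 [LOAD]
3. CAS T1 → mem=2 r[T1]=1 [OK]
4. CAS T0 → mem=2 r[T0]=1 [RETRY]
5. LOAD T0 → mem=2 r[T0]=2 [LOAD]
6. LOAD T1 → mem=2 r[T1]=2 [LOAD]
7. LOAD T2 → mem=2 r[T2]=2 [LOAD]
8. CAS T0 → mem=3 r[T0]=2 [OK]
9. CAS T2 → mem=3 r[T2]=2 [RETRY]
10. LOAD T0 → mem=3 r[T0]=3 [LOAD]
11. CAS T0 → mem=4 r[T0]=3 [OK]
12. LOAD T2 → mem=4 r[T2]=4 [LOAD]
13. CAS T2 → mem=5 r[T2]=4 [OK]
14. CAS T1 → mem=5 r[T1]=2 [RETRY]
15. LOAD T1 → mem=5 r[T1]=5 [LOAD]
16. CAS T1 → mem=6 r[T1]=5 [OK]
17. LOAD T1 → mem=6 r[T1]=6 [LOAD]
18. CAS T1 → mem=7 r[T1]=6 [OK]

counter = 7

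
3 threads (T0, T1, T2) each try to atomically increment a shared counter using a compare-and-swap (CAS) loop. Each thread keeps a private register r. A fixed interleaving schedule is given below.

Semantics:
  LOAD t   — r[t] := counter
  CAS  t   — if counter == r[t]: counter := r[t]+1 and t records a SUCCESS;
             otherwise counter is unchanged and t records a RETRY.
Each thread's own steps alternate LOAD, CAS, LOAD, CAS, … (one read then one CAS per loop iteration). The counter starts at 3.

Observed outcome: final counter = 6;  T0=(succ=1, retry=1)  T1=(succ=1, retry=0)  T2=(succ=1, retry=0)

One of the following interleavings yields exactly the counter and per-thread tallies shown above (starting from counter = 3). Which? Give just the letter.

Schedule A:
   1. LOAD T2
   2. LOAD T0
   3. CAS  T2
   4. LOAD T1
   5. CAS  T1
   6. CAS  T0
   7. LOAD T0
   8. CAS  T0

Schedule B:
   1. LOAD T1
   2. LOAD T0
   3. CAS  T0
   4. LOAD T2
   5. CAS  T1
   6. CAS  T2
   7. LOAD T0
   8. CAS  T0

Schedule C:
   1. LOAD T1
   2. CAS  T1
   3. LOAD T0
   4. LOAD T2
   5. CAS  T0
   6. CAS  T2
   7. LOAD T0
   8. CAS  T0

A

Simulating candidate A:
T2 LOAD — after: cnt=3, r=3 — load
T0 LOAD — after: cnt=3, r=3 — load
T2 CAS — after: cnt=4, r=3 — ok
T1 LOAD — after: cnt=4, r=4 — load
T1 CAS — after: cnt=5, r=4 — ok
T0 CAS — after: cnt=5, r=3 — retry
T0 LOAD — after: cnt=5, r=5 — load
T0 CAS — after: cnt=6, r=5 — ok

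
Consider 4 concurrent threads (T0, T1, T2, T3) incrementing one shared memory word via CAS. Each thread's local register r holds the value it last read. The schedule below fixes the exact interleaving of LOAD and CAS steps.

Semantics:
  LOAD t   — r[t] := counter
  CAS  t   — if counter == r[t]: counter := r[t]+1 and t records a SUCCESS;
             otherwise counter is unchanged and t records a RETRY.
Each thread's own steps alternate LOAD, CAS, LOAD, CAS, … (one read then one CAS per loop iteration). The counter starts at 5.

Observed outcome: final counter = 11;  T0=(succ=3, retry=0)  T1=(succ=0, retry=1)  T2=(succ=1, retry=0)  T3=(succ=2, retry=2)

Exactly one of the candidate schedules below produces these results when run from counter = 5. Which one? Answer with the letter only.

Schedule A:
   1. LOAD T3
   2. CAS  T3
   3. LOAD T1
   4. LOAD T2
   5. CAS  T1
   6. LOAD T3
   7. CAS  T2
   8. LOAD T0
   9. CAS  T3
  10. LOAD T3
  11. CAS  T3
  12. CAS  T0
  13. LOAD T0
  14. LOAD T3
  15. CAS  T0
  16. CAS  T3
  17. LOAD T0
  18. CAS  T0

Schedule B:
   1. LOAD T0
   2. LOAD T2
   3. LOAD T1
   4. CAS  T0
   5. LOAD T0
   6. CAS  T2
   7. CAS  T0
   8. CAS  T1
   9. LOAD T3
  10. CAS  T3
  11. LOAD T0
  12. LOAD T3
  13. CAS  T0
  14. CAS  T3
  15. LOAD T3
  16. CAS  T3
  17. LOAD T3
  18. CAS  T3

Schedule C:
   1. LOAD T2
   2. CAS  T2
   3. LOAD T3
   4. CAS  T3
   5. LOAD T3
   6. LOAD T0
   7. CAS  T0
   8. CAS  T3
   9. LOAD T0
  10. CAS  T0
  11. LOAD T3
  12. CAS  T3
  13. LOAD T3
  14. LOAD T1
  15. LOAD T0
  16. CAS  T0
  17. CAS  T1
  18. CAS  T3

C

Tracing schedule C:
   1) LOAD T2:  M=5  r_T2=5
   2) CAS  T2:  M=6  r_T2=5 ✓
   3) LOAD T3:  M=6  r_T3=6
   4) CAS  T3:  M=7  r_T3=6 ✓
   5) LOAD T3:  M=7  r_T3=7
   6) LOAD T0:  M=7  r_T0=7
   7) CAS  T0:  M=8  r_T0=7 ✓
   8) CAS  T3:  M=8  r_T3=7 ✗
   9) LOAD T0:  M=8  r_T0=8
  10) CAS  T0:  M=9  r_T0=8 ✓
  11) LOAD T3:  M=9  r_T3=9
  12) CAS  T3:  M=10  r_T3=9 ✓
  13) LOAD T3:  M=10  r_T3=10
  14) LOAD T1:  M=10  r_T1=10
  15) LOAD T0:  M=10  r_T0=10
  16) CAS  T0:  M=11  r_T0=10 ✓
  17) CAS  T1:  M=11  r_T1=10 ✗
  18) CAS  T3:  M=11  r_T3=10 ✗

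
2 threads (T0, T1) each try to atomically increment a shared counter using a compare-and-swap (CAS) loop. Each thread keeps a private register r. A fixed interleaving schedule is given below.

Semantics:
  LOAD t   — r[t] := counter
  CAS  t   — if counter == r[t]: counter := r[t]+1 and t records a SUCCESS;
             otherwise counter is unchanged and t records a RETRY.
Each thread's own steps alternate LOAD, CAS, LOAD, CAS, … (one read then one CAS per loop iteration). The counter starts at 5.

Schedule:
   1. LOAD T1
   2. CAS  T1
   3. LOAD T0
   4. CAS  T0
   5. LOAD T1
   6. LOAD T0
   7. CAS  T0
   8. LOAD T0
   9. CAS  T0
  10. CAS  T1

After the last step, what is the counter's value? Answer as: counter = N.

T1 LOAD — after: cnt=5, r=5 — load
T1 CAS — after: cnt=6, r=5 — ok
T0 LOAD — after: cnt=6, r=6 — load
T0 CAS — after: cnt=7, r=6 — ok
T1 LOAD — after: cnt=7, r=7 — load
T0 LOAD — after: cnt=7, r=7 — load
T0 CAS — after: cnt=8, r=7 — ok
T0 LOAD — after: cnt=8, r=8 — load
T0 CAS — after: cnt=9, r=8 — ok
T1 CAS — after: cnt=9, r=7 — retry

counter = 9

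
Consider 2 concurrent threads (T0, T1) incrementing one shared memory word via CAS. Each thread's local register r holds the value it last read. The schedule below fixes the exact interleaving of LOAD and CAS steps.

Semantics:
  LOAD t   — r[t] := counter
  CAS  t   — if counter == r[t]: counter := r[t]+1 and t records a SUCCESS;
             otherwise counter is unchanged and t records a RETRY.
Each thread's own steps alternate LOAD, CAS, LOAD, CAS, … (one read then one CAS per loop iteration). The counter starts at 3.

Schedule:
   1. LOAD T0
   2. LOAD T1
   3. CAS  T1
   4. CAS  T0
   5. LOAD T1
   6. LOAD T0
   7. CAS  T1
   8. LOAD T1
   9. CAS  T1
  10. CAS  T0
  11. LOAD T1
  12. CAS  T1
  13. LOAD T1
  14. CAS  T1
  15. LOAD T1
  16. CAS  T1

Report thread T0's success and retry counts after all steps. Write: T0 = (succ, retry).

T0 LOAD — after: cnt=3, r=3 — load
T1 LOAD — after: cnt=3, r=3 — load
T1 CAS — after: cnt=4, r=3 — ok
T0 CAS — after: cnt=4, r=3 — retry
T1 LOAD — after: cnt=4, r=4 — load
T0 LOAD — after: cnt=4, r=4 — load
T1 CAS — after: cnt=5, r=4 — ok
T1 LOAD — after: cnt=5, r=5 — load
T1 CAS — after: cnt=6, r=5 — ok
T0 CAS — after: cnt=6, r=4 — retry
T1 LOAD — after: cnt=6, r=6 — load
T1 CAS — after: cnt=7, r=6 — ok
T1 LOAD — after: cnt=7, r=7 — load
T1 CAS — after: cnt=8, r=7 — ok
T1 LOAD — after: cnt=8, r=8 — load
T1 CAS — after: cnt=9, r=8 — ok

T0 = (0, 2)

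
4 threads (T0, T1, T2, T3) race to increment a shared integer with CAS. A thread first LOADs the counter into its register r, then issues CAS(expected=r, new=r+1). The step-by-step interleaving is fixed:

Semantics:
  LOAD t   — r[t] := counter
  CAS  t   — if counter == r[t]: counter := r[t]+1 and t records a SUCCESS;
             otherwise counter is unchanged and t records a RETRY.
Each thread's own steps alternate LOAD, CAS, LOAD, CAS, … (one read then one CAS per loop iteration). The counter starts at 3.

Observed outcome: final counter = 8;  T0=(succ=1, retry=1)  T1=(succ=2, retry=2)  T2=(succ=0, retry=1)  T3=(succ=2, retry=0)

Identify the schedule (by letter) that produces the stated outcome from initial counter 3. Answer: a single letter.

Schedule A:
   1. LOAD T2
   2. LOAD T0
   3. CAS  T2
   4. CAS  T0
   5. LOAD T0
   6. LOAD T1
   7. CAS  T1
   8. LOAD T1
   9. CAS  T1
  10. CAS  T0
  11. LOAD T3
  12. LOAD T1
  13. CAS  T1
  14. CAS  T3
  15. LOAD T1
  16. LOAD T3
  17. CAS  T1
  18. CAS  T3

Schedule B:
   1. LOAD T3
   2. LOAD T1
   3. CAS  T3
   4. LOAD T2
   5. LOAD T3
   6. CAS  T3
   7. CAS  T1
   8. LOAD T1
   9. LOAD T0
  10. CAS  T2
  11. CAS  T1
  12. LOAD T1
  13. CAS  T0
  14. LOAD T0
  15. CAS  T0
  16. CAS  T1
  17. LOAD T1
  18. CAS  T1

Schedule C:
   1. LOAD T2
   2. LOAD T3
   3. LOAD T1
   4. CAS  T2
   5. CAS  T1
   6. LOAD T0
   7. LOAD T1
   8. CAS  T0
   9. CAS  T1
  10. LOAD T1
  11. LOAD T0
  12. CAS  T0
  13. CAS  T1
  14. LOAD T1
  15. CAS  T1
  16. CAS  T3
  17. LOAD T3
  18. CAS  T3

B

Tracing schedule B:
   1) LOAD T3:  M=3  r_T3=3
   2) LOAD T1:  M=3  r_T1=3
   3) CAS  T3:  M=4  r_T3=3 ✓
   4) LOAD T2:  M=4  r_T2=4
   5) LOAD T3:  M=4  r_T3=4
   6) CAS  T3:  M=5  r_T3=4 ✓
   7) CAS  T1:  M=5  r_T1=3 ✗
   8) LOAD T1:  M=5  r_T1=5
   9) LOAD T0:  M=5  r_T0=5
  10) CAS  T2:  M=5  r_T2=4 ✗
  11) CAS  T1:  M=6  r_T1=5 ✓
  12) LOAD T1:  M=6  r_T1=6
  13) CAS  T0:  M=6  r_T0=5 ✗
  14) LOAD T0:  M=6  r_T0=6
  15) CAS  T0:  M=7  r_T0=6 ✓
  16) CAS  T1:  M=7  r_T1=6 ✗
  17) LOAD T1:  M=7  r_T1=7
  18) CAS  T1:  M=8  r_T1=7 ✓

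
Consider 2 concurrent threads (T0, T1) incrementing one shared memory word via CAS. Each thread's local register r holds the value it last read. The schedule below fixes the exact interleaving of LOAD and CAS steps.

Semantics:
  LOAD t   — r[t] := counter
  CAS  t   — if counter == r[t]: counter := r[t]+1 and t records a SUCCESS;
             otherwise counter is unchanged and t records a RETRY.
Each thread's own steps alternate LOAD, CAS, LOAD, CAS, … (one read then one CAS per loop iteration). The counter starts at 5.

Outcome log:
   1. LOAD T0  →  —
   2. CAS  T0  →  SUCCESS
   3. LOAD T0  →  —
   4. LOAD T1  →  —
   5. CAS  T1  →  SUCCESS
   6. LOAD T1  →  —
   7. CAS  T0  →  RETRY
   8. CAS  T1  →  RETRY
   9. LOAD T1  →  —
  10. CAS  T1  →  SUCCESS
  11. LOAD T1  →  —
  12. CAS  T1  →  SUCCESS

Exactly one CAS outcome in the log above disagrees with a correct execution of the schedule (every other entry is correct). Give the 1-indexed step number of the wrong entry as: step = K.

step = 8

Re-executing:
T0 LOAD — after: cnt=5, r=5 — load
T0 CAS — after: cnt=6, r=5 — ok
T0 LOAD — after: cnt=6, r=6 — load
T1 LOAD — after: cnt=6, r=6 — load
T1 CAS — after: cnt=7, r=6 — ok
T1 LOAD — after: cnt=7, r=7 — load
T0 CAS — after: cnt=7, r=6 — retry
T1 CAS — after: cnt=8, r=7 — ok
T1 LOAD — after: cnt=8, r=8 — load
T1 CAS — after: cnt=9, r=8 — ok
T1 LOAD — after: cnt=9, r=9 — load
T1 CAS — after: cnt=10, r=9 — ok
Mismatch at 8.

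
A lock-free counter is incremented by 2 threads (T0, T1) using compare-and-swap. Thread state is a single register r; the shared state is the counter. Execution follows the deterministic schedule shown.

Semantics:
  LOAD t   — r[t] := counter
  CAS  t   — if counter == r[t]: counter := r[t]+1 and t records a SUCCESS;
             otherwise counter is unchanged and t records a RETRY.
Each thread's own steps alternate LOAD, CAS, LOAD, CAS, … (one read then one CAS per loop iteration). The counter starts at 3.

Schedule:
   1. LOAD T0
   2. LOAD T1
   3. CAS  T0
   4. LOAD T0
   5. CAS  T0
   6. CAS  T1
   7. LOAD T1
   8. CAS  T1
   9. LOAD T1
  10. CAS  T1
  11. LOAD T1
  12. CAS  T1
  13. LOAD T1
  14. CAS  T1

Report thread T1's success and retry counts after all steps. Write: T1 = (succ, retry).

T0 LOAD — after: cnt=3, r=3 — load
T1 LOAD — after: cnt=3, r=3 — load
T0 CAS — after: cnt=4, r=3 — ok
T0 LOAD — after: cnt=4, r=4 — load
T0 CAS — after: cnt=5, r=4 — ok
T1 CAS — after: cnt=5, r=3 — retry
T1 LOAD — after: cnt=5, r=5 — load
T1 CAS — after: cnt=6, r=5 — ok
T1 LOAD — after: cnt=6, r=6 — load
T1 CAS — after: cnt=7, r=6 — ok
T1 LOAD — after: cnt=7, r=7 — load
T1 CAS — after: cnt=8, r=7 — ok
T1 LOAD — after: cnt=8, r=8 — load
T1 CAS — after: cnt=9, r=8 — ok

T1 = (4, 1)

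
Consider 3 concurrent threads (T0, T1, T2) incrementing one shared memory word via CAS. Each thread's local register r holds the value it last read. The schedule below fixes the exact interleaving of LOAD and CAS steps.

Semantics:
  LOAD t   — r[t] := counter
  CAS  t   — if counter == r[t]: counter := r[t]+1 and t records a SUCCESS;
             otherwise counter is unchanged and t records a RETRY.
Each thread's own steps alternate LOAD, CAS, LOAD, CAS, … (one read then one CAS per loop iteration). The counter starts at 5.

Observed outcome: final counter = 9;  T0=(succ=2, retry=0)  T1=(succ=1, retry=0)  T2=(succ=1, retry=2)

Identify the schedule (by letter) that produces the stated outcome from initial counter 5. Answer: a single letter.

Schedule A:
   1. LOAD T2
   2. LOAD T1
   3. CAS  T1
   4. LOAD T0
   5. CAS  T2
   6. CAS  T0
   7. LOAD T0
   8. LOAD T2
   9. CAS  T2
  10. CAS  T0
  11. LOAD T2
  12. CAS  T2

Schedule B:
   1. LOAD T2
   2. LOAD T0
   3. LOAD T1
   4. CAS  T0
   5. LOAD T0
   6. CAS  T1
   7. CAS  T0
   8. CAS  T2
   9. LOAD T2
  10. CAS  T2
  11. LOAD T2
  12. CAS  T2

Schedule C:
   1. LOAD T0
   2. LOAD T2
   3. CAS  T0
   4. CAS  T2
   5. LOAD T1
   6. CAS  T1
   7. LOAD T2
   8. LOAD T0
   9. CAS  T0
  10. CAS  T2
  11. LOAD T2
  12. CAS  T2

C

Run C:
#1 T0 reads 5
#2 T2 reads 5
#3 T0 CAS(5→6) writes; counter now 6
#4 T2 CAS(5→6) fails; counter now 6
#5 T1 reads 6
#6 T1 CAS(6→7) writes; counter now 7
#7 T2 reads 7
#8 T0 reads 7
#9 T0 CAS(7→8) writes; counter now 8
#10 T2 CAS(7→8) fails; counter now 8
#11 T2 reads 8
#12 T2 CAS(8→9) writes; counter now 9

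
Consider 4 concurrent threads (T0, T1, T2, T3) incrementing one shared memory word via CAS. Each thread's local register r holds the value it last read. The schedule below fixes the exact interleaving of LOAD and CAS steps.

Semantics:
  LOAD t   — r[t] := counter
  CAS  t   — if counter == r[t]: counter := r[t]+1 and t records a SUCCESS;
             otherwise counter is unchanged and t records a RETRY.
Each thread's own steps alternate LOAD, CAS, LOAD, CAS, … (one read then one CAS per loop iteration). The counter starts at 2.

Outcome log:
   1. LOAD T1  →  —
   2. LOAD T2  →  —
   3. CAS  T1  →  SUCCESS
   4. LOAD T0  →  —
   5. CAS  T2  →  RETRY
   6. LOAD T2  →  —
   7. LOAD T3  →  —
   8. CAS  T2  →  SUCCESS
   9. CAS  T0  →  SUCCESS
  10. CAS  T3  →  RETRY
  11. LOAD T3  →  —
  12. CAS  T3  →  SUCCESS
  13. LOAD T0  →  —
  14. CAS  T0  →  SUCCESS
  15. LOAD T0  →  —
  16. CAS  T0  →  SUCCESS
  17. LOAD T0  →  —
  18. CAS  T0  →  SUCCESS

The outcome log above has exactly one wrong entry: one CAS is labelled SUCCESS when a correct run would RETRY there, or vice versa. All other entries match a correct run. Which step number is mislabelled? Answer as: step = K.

step = 9

Re-executing:
[1] T1.load  rd  (counter 2, T1.r 2)
[2] T2.load  rd  (counter 2, T2.r 2)
[3] T1.cas  hit  (counter 3, T1.r 2)
[4] T0.load  rd  (counter 3, T0.r 3)
[5] T2.cas  miss  (counter 3, T2.r 2)
[6] T2.load  rd  (counter 3, T2.r 3)
[7] T3.load  rd  (counter 3, T3.r 3)
[8] T2.cas  hit  (counter 4, T2.r 3)
[9] T0.cas  miss  (counter 4, T0.r 3)
[10] T3.cas  miss  (counter 4, T3.r 3)
[11] T3.load  rd  (counter 4, T3.r 4)
[12] T3.cas  hit  (counter 5, T3.r 4)
[13] T0.load  rd  (counter 5, T0.r 5)
[14] T0.cas  hit  (counter 6, T0.r 5)
[15] T0.load  rd  (counter 6, T0.r 6)
[16] T0.cas  hit  (counter 7, T0.r 6)
[17] T0.load  rd  (counter 7, T0.r 7)
[18] T0.cas  hit  (counter 8, T0.r 7)
Mismatch at 9.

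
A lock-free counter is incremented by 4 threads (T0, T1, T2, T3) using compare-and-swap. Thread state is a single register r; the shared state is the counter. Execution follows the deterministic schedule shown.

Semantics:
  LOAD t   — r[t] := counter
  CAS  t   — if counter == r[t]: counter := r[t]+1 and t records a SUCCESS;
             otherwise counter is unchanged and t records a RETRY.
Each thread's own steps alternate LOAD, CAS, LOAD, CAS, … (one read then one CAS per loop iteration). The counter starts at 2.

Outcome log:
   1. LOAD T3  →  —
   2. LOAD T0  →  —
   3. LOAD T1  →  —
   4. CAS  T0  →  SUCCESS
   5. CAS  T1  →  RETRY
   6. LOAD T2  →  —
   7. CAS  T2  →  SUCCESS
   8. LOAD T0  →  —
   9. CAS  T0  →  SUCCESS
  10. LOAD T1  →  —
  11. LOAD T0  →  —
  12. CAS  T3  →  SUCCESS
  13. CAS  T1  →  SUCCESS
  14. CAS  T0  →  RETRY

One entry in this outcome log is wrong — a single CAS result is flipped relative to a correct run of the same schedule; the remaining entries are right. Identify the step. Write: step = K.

Correct run:
T3 LOAD — after: cnt=2, r=2 — load
T0 LOAD — after: cnt=2, r=2 — load
T1 LOAD — after: cnt=2, r=2 — load
T0 CAS — after: cnt=3, r=2 — ok
T1 CAS — after: cnt=3, r=2 — retry
T2 LOAD — after: cnt=3, r=3 — load
T2 CAS — after: cnt=4, r=3 — ok
T0 LOAD — after: cnt=4, r=4 — load
T0 CAS — after: cnt=5, r=4 — ok
T1 LOAD — after: cnt=5, r=5 — load
T0 LOAD — after: cnt=5, r=5 — load
T3 CAS — after: cnt=5, r=2 — retry
T1 CAS — after: cnt=6, r=5 — ok
T0 CAS — after: cnt=6, r=5 — retry
Log disagrees first at step 12.

step = 12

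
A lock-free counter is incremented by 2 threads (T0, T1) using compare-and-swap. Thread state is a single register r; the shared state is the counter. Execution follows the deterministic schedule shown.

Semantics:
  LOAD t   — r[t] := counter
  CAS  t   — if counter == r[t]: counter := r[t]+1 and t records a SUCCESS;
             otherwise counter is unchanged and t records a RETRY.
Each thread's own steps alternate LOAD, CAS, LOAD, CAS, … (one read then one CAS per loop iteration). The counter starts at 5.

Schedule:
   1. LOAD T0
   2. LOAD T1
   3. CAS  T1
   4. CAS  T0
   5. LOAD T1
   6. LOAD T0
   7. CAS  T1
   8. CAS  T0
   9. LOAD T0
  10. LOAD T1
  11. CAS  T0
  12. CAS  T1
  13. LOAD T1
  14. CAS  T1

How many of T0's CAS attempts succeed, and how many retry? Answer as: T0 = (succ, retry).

T0 = (1, 2)

#1 T0 reads 5
#2 T1 reads 5
#3 T1 CAS(5→6) writes; counter now 6
#4 T0 CAS(5→6) fails; counter now 6
#5 T1 reads 6
#6 T0 reads 6
#7 T1 CAS(6→7) writes; counter now 7
#8 T0 CAS(6→7) fails; counter now 7
#9 T0 reads 7
#10 T1 reads 7
#11 T0 CAS(7→8) writes; counter now 8
#12 T1 CAS(7→8) fails; counter now 8
#13 T1 reads 8
#14 T1 CAS(8→9) writes; counter now 9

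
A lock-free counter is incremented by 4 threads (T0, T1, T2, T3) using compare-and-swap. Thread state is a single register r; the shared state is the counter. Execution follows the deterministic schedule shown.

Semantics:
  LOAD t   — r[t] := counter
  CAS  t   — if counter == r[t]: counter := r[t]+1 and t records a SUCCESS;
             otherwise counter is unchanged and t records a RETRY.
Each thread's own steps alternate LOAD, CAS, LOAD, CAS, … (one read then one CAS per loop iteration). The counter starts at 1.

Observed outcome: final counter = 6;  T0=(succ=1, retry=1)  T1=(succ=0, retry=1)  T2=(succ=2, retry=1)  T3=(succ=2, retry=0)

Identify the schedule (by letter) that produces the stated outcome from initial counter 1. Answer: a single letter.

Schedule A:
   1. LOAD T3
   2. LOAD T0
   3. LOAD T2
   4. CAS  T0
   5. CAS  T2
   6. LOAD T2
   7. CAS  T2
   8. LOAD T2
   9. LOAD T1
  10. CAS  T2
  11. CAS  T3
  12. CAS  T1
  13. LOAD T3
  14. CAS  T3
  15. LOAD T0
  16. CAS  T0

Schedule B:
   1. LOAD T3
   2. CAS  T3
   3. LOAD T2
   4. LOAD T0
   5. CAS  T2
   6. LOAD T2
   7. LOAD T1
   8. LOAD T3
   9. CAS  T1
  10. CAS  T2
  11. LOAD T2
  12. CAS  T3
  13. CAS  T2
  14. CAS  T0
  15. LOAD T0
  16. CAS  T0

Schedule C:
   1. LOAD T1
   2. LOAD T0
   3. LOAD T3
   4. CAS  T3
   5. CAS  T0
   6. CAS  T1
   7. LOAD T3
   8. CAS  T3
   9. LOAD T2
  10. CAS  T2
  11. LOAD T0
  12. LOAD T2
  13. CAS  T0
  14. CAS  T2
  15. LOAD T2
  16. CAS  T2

Tracing schedule C:
1. LOAD T1 → mem=1 r[T1]=1 [LOAD]
2. LOAD T0 → mem=1 r[T0]=1 [LOAD]
3. LOAD T3 → mem=1 r[T3]=1 [LOAD]
4. CAS T3 → mem=2 r[T3]=1 [OK]
5. CAS T0 → mem=2 r[T0]=1 [RETRY]
6. CAS T1 → mem=2 r[T1]=1 [RETRY]
7. LOAD T3 → mem=2 r[T3]=2 [LOAD]
8. CAS T3 → mem=3 r[T3]=2 [OK]
9. LOAD T2 → mem=3 r[T2]=3 [LOAD]
10. CAS T2 → mem=4 r[T2]=3 [OK]
11. LOAD T0 → mem=4 r[T0]=4 [LOAD]
12. LOAD T2 → mem=4 r[T2]=4 [LOAD]
13. CAS T0 → mem=5 r[T0]=4 [OK]
14. CAS T2 → mem=5 r[T2]=4 [RETRY]
15. LOAD T2 → mem=5 r[T2]=5 [LOAD]
16. CAS T2 → mem=6 r[T2]=5 [OK]

C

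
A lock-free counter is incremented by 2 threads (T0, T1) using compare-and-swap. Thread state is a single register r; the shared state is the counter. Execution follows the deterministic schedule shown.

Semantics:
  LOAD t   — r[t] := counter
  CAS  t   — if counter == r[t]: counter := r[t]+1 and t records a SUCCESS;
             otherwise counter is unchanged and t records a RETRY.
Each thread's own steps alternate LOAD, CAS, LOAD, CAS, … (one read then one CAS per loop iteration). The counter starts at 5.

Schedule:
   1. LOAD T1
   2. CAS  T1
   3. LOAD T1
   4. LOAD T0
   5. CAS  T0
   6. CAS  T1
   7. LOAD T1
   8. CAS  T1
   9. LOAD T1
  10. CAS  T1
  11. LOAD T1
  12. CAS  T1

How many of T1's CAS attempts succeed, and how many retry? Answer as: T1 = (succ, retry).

T1 = (4, 1)

#1 T1 reads 5
#2 T1 CAS(5→6) writes; counter now 6
#3 T1 reads 6
#4 T0 reads 6
#5 T0 CAS(6→7) writes; counter now 7
#6 T1 CAS(6→7) fails; counter now 7
#7 T1 reads 7
#8 T1 CAS(7→8) writes; counter now 8
#9 T1 reads 8
#10 T1 CAS(8→9) writes; counter now 9
#11 T1 reads 9
#12 T1 CAS(9→10) writes; counter now 10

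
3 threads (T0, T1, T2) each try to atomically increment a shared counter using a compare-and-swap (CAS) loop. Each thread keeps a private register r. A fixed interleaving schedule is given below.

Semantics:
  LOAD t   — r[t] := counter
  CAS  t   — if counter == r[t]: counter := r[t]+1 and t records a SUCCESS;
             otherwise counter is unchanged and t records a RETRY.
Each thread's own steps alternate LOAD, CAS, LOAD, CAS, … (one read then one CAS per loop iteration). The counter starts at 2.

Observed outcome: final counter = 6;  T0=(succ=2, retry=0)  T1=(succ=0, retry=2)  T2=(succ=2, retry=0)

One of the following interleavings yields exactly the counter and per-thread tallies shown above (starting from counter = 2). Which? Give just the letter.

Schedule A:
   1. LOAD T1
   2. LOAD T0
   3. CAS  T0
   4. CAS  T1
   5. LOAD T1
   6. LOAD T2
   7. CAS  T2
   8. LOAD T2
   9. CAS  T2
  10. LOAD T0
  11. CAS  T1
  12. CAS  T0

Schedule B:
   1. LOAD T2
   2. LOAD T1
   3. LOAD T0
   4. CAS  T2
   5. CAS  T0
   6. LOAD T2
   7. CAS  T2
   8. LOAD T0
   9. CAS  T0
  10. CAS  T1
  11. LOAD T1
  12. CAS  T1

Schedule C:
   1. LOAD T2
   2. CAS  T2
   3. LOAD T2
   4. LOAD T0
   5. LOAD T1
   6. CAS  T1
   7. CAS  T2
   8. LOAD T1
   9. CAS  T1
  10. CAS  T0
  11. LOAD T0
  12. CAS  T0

A

Tracing schedule A:
[1] T1.load  rd  (counter 2, T1.r 2)
[2] T0.load  rd  (counter 2, T0.r 2)
[3] T0.cas  hit  (counter 3, T0.r 2)
[4] T1.cas  miss  (counter 3, T1.r 2)
[5] T1.load  rd  (counter 3, T1.r 3)
[6] T2.load  rd  (counter 3, T2.r 3)
[7] T2.cas  hit  (counter 4, T2.r 3)
[8] T2.load  rd  (counter 4, T2.r 4)
[9] T2.cas  hit  (counter 5, T2.r 4)
[10] T0.load  rd  (counter 5, T0.r 5)
[11] T1.cas  miss  (counter 5, T1.r 3)
[12] T0.cas  hit  (counter 6, T0.r 5)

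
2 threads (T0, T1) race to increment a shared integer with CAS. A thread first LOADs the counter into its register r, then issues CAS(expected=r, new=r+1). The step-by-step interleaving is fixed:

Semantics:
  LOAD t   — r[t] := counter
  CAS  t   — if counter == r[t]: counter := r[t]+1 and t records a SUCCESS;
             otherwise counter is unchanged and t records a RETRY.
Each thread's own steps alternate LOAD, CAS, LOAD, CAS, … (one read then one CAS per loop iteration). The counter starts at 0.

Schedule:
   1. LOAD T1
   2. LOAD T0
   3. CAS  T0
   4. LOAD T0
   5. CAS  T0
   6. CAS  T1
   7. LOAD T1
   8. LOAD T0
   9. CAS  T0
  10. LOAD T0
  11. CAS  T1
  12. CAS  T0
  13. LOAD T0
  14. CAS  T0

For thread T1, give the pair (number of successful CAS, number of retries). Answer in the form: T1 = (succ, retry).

   1) LOAD T1:  M=0  r_T1=0
   2) LOAD T0:  M=0  r_T0=0
   3) CAS  T0:  M=1  r_T0=0 ✓
   4) LOAD T0:  M=1  r_T0=1
   5) CAS  T0:  M=2  r_T0=1 ✓
   6) CAS  T1:  M=2  r_T1=0 ✗
   7) LOAD T1:  M=2  r_T1=2
   8) LOAD T0:  M=2  r_T0=2
   9) CAS  T0:  M=3  r_T0=2 ✓
  10) LOAD T0:  M=3  r_T0=3
  11) CAS  T1:  M=3  r_T1=2 ✗
  12) CAS  T0:  M=4  r_T0=3 ✓
  13) LOAD T0:  M=4  r_T0=4
  14) CAS  T0:  M=5  r_T0=4 ✓

T1 = (0, 2)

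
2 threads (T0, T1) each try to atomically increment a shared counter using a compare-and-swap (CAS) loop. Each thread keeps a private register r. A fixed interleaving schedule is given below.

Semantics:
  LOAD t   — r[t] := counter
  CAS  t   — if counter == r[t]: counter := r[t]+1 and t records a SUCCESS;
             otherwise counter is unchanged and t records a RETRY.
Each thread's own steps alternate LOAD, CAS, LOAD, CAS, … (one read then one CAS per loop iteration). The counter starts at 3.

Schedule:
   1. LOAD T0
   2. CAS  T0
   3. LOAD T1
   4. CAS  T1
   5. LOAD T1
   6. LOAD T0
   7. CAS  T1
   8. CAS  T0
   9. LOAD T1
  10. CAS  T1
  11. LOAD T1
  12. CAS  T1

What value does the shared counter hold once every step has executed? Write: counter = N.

step 1: T0 LOAD ⇒ load; ctr=3 reg=3
step 2: T0 CAS ⇒ ok; ctr=4 reg=3
step 3: T1 LOAD ⇒ load; ctr=4 reg=4
step 4: T1 CAS ⇒ ok; ctr=5 reg=4
step 5: T1 LOAD ⇒ load; ctr=5 reg=5
step 6: T0 LOAD ⇒ load; ctr=5 reg=5
step 7: T1 CAS ⇒ ok; ctr=6 reg=5
step 8: T0 CAS ⇒ retry; ctr=6 reg=5
step 9: T1 LOAD ⇒ load; ctr=6 reg=6
step 10: T1 CAS ⇒ ok; ctr=7 reg=6
step 11: T1 LOAD ⇒ load; ctr=7 reg=7
step 12: T1 CAS ⇒ ok; ctr=8 reg=7

counter = 8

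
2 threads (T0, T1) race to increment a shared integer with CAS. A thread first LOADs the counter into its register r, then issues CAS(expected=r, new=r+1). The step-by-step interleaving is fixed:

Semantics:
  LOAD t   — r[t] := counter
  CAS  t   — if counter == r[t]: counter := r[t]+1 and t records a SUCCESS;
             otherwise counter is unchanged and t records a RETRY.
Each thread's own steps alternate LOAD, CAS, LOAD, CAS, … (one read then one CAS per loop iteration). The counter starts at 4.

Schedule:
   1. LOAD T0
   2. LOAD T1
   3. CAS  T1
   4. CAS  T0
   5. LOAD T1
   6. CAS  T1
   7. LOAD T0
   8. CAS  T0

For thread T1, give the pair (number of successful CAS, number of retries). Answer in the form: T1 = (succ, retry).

T1 = (2, 0)

T0 LOAD — after: cnt=4, r=4 — load
T1 LOAD — after: cnt=4, r=4 — load
T1 CAS — after: cnt=5, r=4 — ok
T0 CAS — after: cnt=5, r=4 — retry
T1 LOAD — after: cnt=5, r=5 — load
T1 CAS — after: cnt=6, r=5 — ok
T0 LOAD — after: cnt=6, r=6 — load
T0 CAS — after: cnt=7, r=6 — ok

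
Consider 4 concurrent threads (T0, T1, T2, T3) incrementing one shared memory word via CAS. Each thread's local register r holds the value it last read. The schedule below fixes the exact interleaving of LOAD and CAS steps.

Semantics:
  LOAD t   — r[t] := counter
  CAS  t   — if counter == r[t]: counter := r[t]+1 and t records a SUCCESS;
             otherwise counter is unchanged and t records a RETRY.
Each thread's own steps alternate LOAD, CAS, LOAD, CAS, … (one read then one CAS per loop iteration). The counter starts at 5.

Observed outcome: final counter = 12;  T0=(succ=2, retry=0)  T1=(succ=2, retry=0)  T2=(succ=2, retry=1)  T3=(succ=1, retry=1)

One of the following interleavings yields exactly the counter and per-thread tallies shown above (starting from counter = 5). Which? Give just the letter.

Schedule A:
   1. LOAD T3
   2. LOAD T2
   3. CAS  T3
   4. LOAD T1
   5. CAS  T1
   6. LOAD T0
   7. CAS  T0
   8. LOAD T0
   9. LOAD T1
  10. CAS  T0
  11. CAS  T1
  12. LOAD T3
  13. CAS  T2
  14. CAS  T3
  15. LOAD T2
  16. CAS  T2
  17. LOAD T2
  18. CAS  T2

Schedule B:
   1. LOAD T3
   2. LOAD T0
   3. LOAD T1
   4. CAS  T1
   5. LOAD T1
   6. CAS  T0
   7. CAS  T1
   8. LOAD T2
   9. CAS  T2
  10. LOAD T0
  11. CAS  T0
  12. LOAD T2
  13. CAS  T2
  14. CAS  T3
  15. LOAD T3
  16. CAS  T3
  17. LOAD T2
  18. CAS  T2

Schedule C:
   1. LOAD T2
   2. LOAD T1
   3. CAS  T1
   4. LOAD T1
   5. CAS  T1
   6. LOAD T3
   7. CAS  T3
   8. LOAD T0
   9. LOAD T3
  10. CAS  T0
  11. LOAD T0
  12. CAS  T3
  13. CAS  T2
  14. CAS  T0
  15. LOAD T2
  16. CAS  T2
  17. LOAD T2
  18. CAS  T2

Tracing schedule C:
T2 LOAD — after: cnt=5, r=5 — load
T1 LOAD — after: cnt=5, r=5 — load
T1 CAS — after: cnt=6, r=5 — ok
T1 LOAD — after: cnt=6, r=6 — load
T1 CAS — after: cnt=7, r=6 — ok
T3 LOAD — after: cnt=7, r=7 — load
T3 CAS — after: cnt=8, r=7 — ok
T0 LOAD — after: cnt=8, r=8 — load
T3 LOAD — after: cnt=8, r=8 — load
T0 CAS — after: cnt=9, r=8 — ok
T0 LOAD — after: cnt=9, r=9 — load
T3 CAS — after: cnt=9, r=8 — retry
T2 CAS — after: cnt=9, r=5 — retry
T0 CAS — after: cnt=10, r=9 — ok
T2 LOAD — after: cnt=10, r=10 — load
T2 CAS — after: cnt=11, r=10 — ok
T2 LOAD — after: cnt=11, r=11 — load
T2 CAS — after: cnt=12, r=11 — ok

C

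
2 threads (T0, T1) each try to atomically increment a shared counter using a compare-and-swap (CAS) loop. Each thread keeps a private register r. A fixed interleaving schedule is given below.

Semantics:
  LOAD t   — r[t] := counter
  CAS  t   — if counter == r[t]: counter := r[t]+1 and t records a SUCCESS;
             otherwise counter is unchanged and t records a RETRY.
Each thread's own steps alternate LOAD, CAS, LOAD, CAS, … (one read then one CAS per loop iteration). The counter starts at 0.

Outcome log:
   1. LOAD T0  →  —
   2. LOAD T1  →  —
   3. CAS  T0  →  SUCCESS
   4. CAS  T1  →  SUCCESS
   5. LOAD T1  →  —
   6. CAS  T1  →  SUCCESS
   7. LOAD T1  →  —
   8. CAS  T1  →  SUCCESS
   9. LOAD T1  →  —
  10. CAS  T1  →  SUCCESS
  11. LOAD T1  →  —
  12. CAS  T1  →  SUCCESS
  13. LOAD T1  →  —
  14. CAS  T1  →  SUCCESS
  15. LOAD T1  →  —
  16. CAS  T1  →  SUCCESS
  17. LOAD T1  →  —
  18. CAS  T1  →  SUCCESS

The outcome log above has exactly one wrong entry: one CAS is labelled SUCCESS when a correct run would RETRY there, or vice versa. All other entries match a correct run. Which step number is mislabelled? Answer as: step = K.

Re-executing:
step 1: T0 LOAD ⇒ load; ctr=0 reg=0
step 2: T1 LOAD ⇒ load; ctr=0 reg=0
step 3: T0 CAS ⇒ ok; ctr=1 reg=0
step 4: T1 CAS ⇒ retry; ctr=1 reg=0
step 5: T1 LOAD ⇒ load; ctr=1 reg=1
step 6: T1 CAS ⇒ ok; ctr=2 reg=1
step 7: T1 LOAD ⇒ load; ctr=2 reg=2
step 8: T1 CAS ⇒ ok; ctr=3 reg=2
step 9: T1 LOAD ⇒ load; ctr=3 reg=3
step 10: T1 CAS ⇒ ok; ctr=4 reg=3
step 11: T1 LOAD ⇒ load; ctr=4 reg=4
step 12: T1 CAS ⇒ ok; ctr=5 reg=4
step 13: T1 LOAD ⇒ load; ctr=5 reg=5
step 14: T1 CAS ⇒ ok; ctr=6 reg=5
step 15: T1 LOAD ⇒ load; ctr=6 reg=6
step 16: T1 CAS ⇒ ok; ctr=7 reg=6
step 17: T1 LOAD ⇒ load; ctr=7 reg=7
step 18: T1 CAS ⇒ ok; ctr=8 reg=7
Log disagrees first at step 4.

step = 4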